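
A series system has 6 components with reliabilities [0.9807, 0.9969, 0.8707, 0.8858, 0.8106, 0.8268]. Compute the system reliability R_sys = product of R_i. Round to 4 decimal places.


Components: [0.9807, 0.9969, 0.8707, 0.8858, 0.8106, 0.8268]
After component 1 (R=0.9807): product = 0.9807
After component 2 (R=0.9969): product = 0.9777
After component 3 (R=0.8707): product = 0.8512
After component 4 (R=0.8858): product = 0.754
After component 5 (R=0.8106): product = 0.6112
After component 6 (R=0.8268): product = 0.5054
R_sys = 0.5054

0.5054


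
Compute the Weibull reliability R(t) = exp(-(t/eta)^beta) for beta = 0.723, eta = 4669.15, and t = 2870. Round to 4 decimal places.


beta = 0.723, eta = 4669.15, t = 2870
t/eta = 2870 / 4669.15 = 0.6147
(t/eta)^beta = 0.6147^0.723 = 0.7034
R(t) = exp(-0.7034)
R(t) = 0.4949

0.4949


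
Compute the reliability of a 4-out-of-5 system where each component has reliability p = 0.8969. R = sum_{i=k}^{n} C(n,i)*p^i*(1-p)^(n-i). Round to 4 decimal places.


k = 4, n = 5, p = 0.8969
i=4: C(5,4)=5 * 0.8969^4 * 0.1031^1 = 0.3336
i=5: C(5,5)=1 * 0.8969^5 * 0.1031^0 = 0.5804
R = sum of terms = 0.914

0.914


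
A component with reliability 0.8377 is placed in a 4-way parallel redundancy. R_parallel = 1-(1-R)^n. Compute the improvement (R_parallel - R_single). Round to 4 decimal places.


R_single = 0.8377, n = 4
1 - R_single = 0.1623
(1 - R_single)^n = 0.1623^4 = 0.0007
R_parallel = 1 - 0.0007 = 0.9993
Improvement = 0.9993 - 0.8377
Improvement = 0.1616

0.1616


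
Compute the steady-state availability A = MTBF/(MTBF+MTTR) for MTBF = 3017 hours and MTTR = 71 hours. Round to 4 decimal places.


MTBF = 3017
MTTR = 71
MTBF + MTTR = 3088
A = 3017 / 3088
A = 0.977

0.977


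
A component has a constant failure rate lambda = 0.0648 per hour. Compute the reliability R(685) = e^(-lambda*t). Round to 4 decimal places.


lambda = 0.0648
t = 685
lambda * t = 44.388
R(t) = e^(-44.388)
R(t) = 0.0

0.0


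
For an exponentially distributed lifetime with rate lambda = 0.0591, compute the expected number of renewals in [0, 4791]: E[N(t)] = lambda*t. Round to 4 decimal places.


lambda = 0.0591
t = 4791
E[N(t)] = lambda * t
E[N(t)] = 0.0591 * 4791
E[N(t)] = 283.1481

283.1481


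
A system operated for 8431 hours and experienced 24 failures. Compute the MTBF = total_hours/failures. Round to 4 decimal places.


total_hours = 8431
failures = 24
MTBF = 8431 / 24
MTBF = 351.2917

351.2917


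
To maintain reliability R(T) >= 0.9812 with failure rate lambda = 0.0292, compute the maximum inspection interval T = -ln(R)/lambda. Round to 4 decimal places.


R_target = 0.9812
lambda = 0.0292
-ln(0.9812) = 0.019
T = 0.019 / 0.0292
T = 0.65

0.65


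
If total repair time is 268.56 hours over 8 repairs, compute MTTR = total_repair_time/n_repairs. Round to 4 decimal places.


total_repair_time = 268.56
n_repairs = 8
MTTR = 268.56 / 8
MTTR = 33.57

33.57


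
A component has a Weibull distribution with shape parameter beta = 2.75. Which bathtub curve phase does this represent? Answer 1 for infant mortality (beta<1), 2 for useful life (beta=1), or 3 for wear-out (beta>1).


beta = 2.75
Compare beta to 1:
beta < 1 => infant mortality (phase 1)
beta = 1 => useful life (phase 2)
beta > 1 => wear-out (phase 3)
Since beta = 2.75, this is wear-out (increasing failure rate)
Phase = 3

3


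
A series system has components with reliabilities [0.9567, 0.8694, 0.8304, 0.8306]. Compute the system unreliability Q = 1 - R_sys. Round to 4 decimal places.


Components: [0.9567, 0.8694, 0.8304, 0.8306]
After component 1: product = 0.9567
After component 2: product = 0.8318
After component 3: product = 0.6907
After component 4: product = 0.5737
R_sys = 0.5737
Q = 1 - 0.5737 = 0.4263

0.4263


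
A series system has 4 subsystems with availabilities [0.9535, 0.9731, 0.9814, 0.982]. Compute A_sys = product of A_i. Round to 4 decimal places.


Subsystems: [0.9535, 0.9731, 0.9814, 0.982]
After subsystem 1 (A=0.9535): product = 0.9535
After subsystem 2 (A=0.9731): product = 0.9279
After subsystem 3 (A=0.9814): product = 0.9106
After subsystem 4 (A=0.982): product = 0.8942
A_sys = 0.8942

0.8942


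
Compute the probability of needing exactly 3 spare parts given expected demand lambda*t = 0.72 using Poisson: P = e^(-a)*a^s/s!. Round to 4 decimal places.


a = 0.72, s = 3
e^(-a) = e^(-0.72) = 0.4868
a^s = 0.72^3 = 0.3732
s! = 6
P = 0.4868 * 0.3732 / 6
P = 0.0303

0.0303


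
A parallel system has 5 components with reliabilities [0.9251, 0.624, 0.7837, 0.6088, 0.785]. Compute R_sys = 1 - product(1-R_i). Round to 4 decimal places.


Components: [0.9251, 0.624, 0.7837, 0.6088, 0.785]
(1 - 0.9251) = 0.0749, running product = 0.0749
(1 - 0.624) = 0.376, running product = 0.0282
(1 - 0.7837) = 0.2163, running product = 0.0061
(1 - 0.6088) = 0.3912, running product = 0.0024
(1 - 0.785) = 0.215, running product = 0.0005
Product of (1-R_i) = 0.0005
R_sys = 1 - 0.0005 = 0.9995

0.9995


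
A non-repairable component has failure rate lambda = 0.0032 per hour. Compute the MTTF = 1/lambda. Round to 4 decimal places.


lambda = 0.0032
MTTF = 1 / 0.0032
MTTF = 312.5

312.5


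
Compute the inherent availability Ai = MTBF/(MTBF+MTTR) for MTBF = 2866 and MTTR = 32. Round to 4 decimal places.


MTBF = 2866
MTTR = 32
MTBF + MTTR = 2898
Ai = 2866 / 2898
Ai = 0.989

0.989


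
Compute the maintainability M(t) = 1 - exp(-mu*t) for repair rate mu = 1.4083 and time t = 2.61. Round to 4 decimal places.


mu = 1.4083, t = 2.61
mu * t = 1.4083 * 2.61 = 3.6757
exp(-3.6757) = 0.0253
M(t) = 1 - 0.0253
M(t) = 0.9747

0.9747


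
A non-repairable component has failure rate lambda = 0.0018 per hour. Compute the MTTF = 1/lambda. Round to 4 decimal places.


lambda = 0.0018
MTTF = 1 / 0.0018
MTTF = 555.5556

555.5556


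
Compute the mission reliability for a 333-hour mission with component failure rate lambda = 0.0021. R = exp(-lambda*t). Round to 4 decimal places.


lambda = 0.0021
mission_time = 333
lambda * t = 0.0021 * 333 = 0.6993
R = exp(-0.6993)
R = 0.4969

0.4969


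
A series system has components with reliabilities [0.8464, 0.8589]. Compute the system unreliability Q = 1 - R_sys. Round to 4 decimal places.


Components: [0.8464, 0.8589]
After component 1: product = 0.8464
After component 2: product = 0.727
R_sys = 0.727
Q = 1 - 0.727 = 0.273

0.273


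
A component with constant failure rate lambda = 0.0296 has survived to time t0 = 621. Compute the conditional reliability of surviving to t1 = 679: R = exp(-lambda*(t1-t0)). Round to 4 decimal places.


lambda = 0.0296
t0 = 621, t1 = 679
t1 - t0 = 58
lambda * (t1-t0) = 0.0296 * 58 = 1.7168
R = exp(-1.7168)
R = 0.1796

0.1796


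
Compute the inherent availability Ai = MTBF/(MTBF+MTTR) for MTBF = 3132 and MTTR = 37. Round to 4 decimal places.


MTBF = 3132
MTTR = 37
MTBF + MTTR = 3169
Ai = 3132 / 3169
Ai = 0.9883

0.9883


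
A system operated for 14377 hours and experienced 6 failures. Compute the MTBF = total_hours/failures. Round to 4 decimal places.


total_hours = 14377
failures = 6
MTBF = 14377 / 6
MTBF = 2396.1667

2396.1667


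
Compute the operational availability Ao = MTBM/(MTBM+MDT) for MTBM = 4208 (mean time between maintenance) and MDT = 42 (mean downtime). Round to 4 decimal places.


MTBM = 4208
MDT = 42
MTBM + MDT = 4250
Ao = 4208 / 4250
Ao = 0.9901

0.9901


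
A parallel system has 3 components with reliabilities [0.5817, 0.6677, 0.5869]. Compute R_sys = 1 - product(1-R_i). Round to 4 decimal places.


Components: [0.5817, 0.6677, 0.5869]
(1 - 0.5817) = 0.4183, running product = 0.4183
(1 - 0.6677) = 0.3323, running product = 0.139
(1 - 0.5869) = 0.4131, running product = 0.0574
Product of (1-R_i) = 0.0574
R_sys = 1 - 0.0574 = 0.9426

0.9426


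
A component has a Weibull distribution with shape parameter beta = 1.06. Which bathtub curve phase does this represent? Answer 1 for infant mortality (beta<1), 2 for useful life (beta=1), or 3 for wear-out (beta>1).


beta = 1.06
Compare beta to 1:
beta < 1 => infant mortality (phase 1)
beta = 1 => useful life (phase 2)
beta > 1 => wear-out (phase 3)
Since beta = 1.06, this is wear-out (increasing failure rate)
Phase = 3

3


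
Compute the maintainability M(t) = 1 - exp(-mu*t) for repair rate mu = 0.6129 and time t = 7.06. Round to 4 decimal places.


mu = 0.6129, t = 7.06
mu * t = 0.6129 * 7.06 = 4.3271
exp(-4.3271) = 0.0132
M(t) = 1 - 0.0132
M(t) = 0.9868

0.9868


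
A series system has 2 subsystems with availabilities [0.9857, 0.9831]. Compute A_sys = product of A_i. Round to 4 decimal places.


Subsystems: [0.9857, 0.9831]
After subsystem 1 (A=0.9857): product = 0.9857
After subsystem 2 (A=0.9831): product = 0.969
A_sys = 0.969

0.969


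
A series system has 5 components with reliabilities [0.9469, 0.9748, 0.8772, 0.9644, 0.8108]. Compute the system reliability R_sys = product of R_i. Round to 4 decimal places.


Components: [0.9469, 0.9748, 0.8772, 0.9644, 0.8108]
After component 1 (R=0.9469): product = 0.9469
After component 2 (R=0.9748): product = 0.923
After component 3 (R=0.8772): product = 0.8097
After component 4 (R=0.9644): product = 0.7809
After component 5 (R=0.8108): product = 0.6331
R_sys = 0.6331

0.6331


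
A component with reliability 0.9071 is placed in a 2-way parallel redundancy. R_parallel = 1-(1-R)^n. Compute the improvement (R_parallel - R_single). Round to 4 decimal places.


R_single = 0.9071, n = 2
1 - R_single = 0.0929
(1 - R_single)^n = 0.0929^2 = 0.0086
R_parallel = 1 - 0.0086 = 0.9914
Improvement = 0.9914 - 0.9071
Improvement = 0.0843

0.0843


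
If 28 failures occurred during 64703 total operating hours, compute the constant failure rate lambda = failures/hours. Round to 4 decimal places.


failures = 28
total_hours = 64703
lambda = 28 / 64703
lambda = 0.0004

0.0004


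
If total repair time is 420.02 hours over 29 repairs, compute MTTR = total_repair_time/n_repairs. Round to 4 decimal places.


total_repair_time = 420.02
n_repairs = 29
MTTR = 420.02 / 29
MTTR = 14.4834

14.4834


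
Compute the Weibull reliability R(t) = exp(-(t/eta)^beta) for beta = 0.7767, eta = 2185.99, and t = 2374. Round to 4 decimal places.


beta = 0.7767, eta = 2185.99, t = 2374
t/eta = 2374 / 2185.99 = 1.086
(t/eta)^beta = 1.086^0.7767 = 1.0662
R(t) = exp(-1.0662)
R(t) = 0.3443

0.3443


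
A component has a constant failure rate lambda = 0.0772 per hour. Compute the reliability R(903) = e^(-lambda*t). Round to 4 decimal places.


lambda = 0.0772
t = 903
lambda * t = 69.7116
R(t) = e^(-69.7116)
R(t) = 0.0

0.0


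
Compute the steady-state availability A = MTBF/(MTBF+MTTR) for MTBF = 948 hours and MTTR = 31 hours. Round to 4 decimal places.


MTBF = 948
MTTR = 31
MTBF + MTTR = 979
A = 948 / 979
A = 0.9683

0.9683


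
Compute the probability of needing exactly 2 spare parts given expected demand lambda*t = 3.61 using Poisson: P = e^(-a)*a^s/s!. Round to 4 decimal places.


a = 3.61, s = 2
e^(-a) = e^(-3.61) = 0.0271
a^s = 3.61^2 = 13.0321
s! = 2
P = 0.0271 * 13.0321 / 2
P = 0.1763

0.1763


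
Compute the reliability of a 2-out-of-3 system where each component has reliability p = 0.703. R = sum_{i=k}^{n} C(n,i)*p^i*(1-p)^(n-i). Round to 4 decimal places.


k = 2, n = 3, p = 0.703
i=2: C(3,2)=3 * 0.703^2 * 0.297^1 = 0.4403
i=3: C(3,3)=1 * 0.703^3 * 0.297^0 = 0.3474
R = sum of terms = 0.7878

0.7878


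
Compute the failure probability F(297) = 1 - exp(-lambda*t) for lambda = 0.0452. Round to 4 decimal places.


lambda = 0.0452, t = 297
lambda * t = 13.4244
exp(-13.4244) = 0.0
F(t) = 1 - 0.0
F(t) = 1.0

1.0


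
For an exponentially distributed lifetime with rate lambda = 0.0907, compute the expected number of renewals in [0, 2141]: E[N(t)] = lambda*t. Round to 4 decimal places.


lambda = 0.0907
t = 2141
E[N(t)] = lambda * t
E[N(t)] = 0.0907 * 2141
E[N(t)] = 194.1887

194.1887


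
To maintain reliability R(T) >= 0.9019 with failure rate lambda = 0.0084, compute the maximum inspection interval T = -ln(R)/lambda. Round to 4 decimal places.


R_target = 0.9019
lambda = 0.0084
-ln(0.9019) = 0.1033
T = 0.1033 / 0.0084
T = 12.2919

12.2919


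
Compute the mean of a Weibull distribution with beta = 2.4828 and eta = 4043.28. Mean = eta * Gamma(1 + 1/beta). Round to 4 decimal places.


beta = 2.4828, eta = 4043.28
1/beta = 0.4028
1 + 1/beta = 1.4028
Gamma(1.4028) = 0.8871
Mean = 4043.28 * 0.8871
Mean = 3586.86

3586.86


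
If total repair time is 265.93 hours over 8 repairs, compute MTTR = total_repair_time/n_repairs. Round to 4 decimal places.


total_repair_time = 265.93
n_repairs = 8
MTTR = 265.93 / 8
MTTR = 33.2413

33.2413


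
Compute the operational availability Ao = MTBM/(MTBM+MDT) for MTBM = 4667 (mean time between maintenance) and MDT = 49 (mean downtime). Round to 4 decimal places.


MTBM = 4667
MDT = 49
MTBM + MDT = 4716
Ao = 4667 / 4716
Ao = 0.9896

0.9896


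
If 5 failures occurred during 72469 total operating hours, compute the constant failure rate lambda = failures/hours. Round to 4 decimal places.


failures = 5
total_hours = 72469
lambda = 5 / 72469
lambda = 0.0001

0.0001


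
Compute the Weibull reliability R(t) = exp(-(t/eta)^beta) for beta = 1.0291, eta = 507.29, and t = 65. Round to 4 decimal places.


beta = 1.0291, eta = 507.29, t = 65
t/eta = 65 / 507.29 = 0.1281
(t/eta)^beta = 0.1281^1.0291 = 0.1207
R(t) = exp(-0.1207)
R(t) = 0.8863

0.8863


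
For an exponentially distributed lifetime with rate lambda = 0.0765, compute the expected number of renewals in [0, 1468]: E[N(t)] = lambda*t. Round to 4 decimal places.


lambda = 0.0765
t = 1468
E[N(t)] = lambda * t
E[N(t)] = 0.0765 * 1468
E[N(t)] = 112.302

112.302


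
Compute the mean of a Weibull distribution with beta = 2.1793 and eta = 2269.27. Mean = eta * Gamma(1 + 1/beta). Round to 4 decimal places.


beta = 2.1793, eta = 2269.27
1/beta = 0.4589
1 + 1/beta = 1.4589
Gamma(1.4589) = 0.8856
Mean = 2269.27 * 0.8856
Mean = 2009.6802

2009.6802


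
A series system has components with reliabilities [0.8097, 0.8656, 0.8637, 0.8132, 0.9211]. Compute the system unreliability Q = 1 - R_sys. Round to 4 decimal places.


Components: [0.8097, 0.8656, 0.8637, 0.8132, 0.9211]
After component 1: product = 0.8097
After component 2: product = 0.7009
After component 3: product = 0.6053
After component 4: product = 0.4923
After component 5: product = 0.4534
R_sys = 0.4534
Q = 1 - 0.4534 = 0.5466

0.5466


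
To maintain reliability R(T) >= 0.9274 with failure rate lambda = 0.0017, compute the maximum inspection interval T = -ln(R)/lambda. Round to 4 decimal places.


R_target = 0.9274
lambda = 0.0017
-ln(0.9274) = 0.0754
T = 0.0754 / 0.0017
T = 44.3355

44.3355


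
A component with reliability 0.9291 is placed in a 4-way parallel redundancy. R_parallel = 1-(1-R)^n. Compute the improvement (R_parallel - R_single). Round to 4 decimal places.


R_single = 0.9291, n = 4
1 - R_single = 0.0709
(1 - R_single)^n = 0.0709^4 = 0.0
R_parallel = 1 - 0.0 = 1.0
Improvement = 1.0 - 0.9291
Improvement = 0.0709

0.0709


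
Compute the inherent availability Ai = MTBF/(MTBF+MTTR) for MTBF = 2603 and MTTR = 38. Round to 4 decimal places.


MTBF = 2603
MTTR = 38
MTBF + MTTR = 2641
Ai = 2603 / 2641
Ai = 0.9856

0.9856


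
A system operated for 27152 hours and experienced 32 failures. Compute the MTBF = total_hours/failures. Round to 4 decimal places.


total_hours = 27152
failures = 32
MTBF = 27152 / 32
MTBF = 848.5

848.5


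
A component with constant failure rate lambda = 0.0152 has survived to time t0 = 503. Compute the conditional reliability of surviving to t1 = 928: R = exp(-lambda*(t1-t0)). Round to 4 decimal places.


lambda = 0.0152
t0 = 503, t1 = 928
t1 - t0 = 425
lambda * (t1-t0) = 0.0152 * 425 = 6.46
R = exp(-6.46)
R = 0.0016

0.0016


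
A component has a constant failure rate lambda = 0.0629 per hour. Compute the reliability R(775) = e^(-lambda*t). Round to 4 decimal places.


lambda = 0.0629
t = 775
lambda * t = 48.7475
R(t) = e^(-48.7475)
R(t) = 0.0

0.0


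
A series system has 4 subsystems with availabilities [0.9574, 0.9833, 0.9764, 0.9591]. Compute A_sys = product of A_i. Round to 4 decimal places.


Subsystems: [0.9574, 0.9833, 0.9764, 0.9591]
After subsystem 1 (A=0.9574): product = 0.9574
After subsystem 2 (A=0.9833): product = 0.9414
After subsystem 3 (A=0.9764): product = 0.9192
After subsystem 4 (A=0.9591): product = 0.8816
A_sys = 0.8816

0.8816


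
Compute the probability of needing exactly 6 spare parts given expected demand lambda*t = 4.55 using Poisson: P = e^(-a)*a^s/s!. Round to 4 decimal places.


a = 4.55, s = 6
e^(-a) = e^(-4.55) = 0.0106
a^s = 4.55^6 = 8872.9571
s! = 720
P = 0.0106 * 8872.9571 / 720
P = 0.1302

0.1302


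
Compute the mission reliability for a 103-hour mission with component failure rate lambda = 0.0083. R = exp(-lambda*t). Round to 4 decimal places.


lambda = 0.0083
mission_time = 103
lambda * t = 0.0083 * 103 = 0.8549
R = exp(-0.8549)
R = 0.4253

0.4253


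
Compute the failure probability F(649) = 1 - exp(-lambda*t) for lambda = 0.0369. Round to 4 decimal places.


lambda = 0.0369, t = 649
lambda * t = 23.9481
exp(-23.9481) = 0.0
F(t) = 1 - 0.0
F(t) = 1.0

1.0


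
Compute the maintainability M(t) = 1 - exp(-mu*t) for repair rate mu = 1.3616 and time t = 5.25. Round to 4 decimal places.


mu = 1.3616, t = 5.25
mu * t = 1.3616 * 5.25 = 7.1484
exp(-7.1484) = 0.0008
M(t) = 1 - 0.0008
M(t) = 0.9992

0.9992


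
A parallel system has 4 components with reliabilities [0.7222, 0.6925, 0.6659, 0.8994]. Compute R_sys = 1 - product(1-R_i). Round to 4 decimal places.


Components: [0.7222, 0.6925, 0.6659, 0.8994]
(1 - 0.7222) = 0.2778, running product = 0.2778
(1 - 0.6925) = 0.3075, running product = 0.0854
(1 - 0.6659) = 0.3341, running product = 0.0285
(1 - 0.8994) = 0.1006, running product = 0.0029
Product of (1-R_i) = 0.0029
R_sys = 1 - 0.0029 = 0.9971

0.9971


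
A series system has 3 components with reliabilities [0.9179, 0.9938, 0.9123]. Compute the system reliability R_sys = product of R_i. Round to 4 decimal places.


Components: [0.9179, 0.9938, 0.9123]
After component 1 (R=0.9179): product = 0.9179
After component 2 (R=0.9938): product = 0.9122
After component 3 (R=0.9123): product = 0.8322
R_sys = 0.8322

0.8322


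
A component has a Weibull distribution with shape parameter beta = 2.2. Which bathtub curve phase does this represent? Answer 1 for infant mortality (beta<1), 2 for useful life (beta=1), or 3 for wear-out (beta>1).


beta = 2.2
Compare beta to 1:
beta < 1 => infant mortality (phase 1)
beta = 1 => useful life (phase 2)
beta > 1 => wear-out (phase 3)
Since beta = 2.2, this is wear-out (increasing failure rate)
Phase = 3

3


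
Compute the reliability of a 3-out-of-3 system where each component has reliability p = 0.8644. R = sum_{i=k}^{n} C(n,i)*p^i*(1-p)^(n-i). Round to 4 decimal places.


k = 3, n = 3, p = 0.8644
i=3: C(3,3)=1 * 0.8644^3 * 0.1356^0 = 0.6459
R = sum of terms = 0.6459

0.6459


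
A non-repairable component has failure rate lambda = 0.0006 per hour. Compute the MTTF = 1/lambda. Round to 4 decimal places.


lambda = 0.0006
MTTF = 1 / 0.0006
MTTF = 1666.6667

1666.6667


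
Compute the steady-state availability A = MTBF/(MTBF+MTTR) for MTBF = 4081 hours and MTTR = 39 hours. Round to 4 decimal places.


MTBF = 4081
MTTR = 39
MTBF + MTTR = 4120
A = 4081 / 4120
A = 0.9905

0.9905


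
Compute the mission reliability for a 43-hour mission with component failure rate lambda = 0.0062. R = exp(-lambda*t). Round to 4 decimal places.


lambda = 0.0062
mission_time = 43
lambda * t = 0.0062 * 43 = 0.2666
R = exp(-0.2666)
R = 0.766

0.766


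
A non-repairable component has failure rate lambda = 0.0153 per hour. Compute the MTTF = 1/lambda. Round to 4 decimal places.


lambda = 0.0153
MTTF = 1 / 0.0153
MTTF = 65.3595

65.3595


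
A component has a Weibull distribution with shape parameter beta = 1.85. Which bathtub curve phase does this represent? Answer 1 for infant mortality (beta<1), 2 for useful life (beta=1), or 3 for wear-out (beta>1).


beta = 1.85
Compare beta to 1:
beta < 1 => infant mortality (phase 1)
beta = 1 => useful life (phase 2)
beta > 1 => wear-out (phase 3)
Since beta = 1.85, this is wear-out (increasing failure rate)
Phase = 3

3


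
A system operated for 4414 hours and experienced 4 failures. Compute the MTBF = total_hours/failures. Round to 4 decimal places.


total_hours = 4414
failures = 4
MTBF = 4414 / 4
MTBF = 1103.5

1103.5


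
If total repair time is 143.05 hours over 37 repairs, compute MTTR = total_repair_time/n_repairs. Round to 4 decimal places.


total_repair_time = 143.05
n_repairs = 37
MTTR = 143.05 / 37
MTTR = 3.8662

3.8662


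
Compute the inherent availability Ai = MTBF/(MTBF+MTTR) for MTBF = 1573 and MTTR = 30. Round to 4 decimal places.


MTBF = 1573
MTTR = 30
MTBF + MTTR = 1603
Ai = 1573 / 1603
Ai = 0.9813

0.9813


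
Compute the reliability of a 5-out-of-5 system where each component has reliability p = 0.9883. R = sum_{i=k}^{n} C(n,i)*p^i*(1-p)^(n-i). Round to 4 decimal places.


k = 5, n = 5, p = 0.9883
i=5: C(5,5)=1 * 0.9883^5 * 0.0117^0 = 0.9429
R = sum of terms = 0.9429

0.9429


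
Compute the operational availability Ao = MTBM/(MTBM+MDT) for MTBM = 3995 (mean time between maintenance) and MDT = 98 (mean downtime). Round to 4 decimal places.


MTBM = 3995
MDT = 98
MTBM + MDT = 4093
Ao = 3995 / 4093
Ao = 0.9761

0.9761


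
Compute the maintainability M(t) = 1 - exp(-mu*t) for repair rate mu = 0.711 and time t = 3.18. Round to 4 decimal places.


mu = 0.711, t = 3.18
mu * t = 0.711 * 3.18 = 2.261
exp(-2.261) = 0.1042
M(t) = 1 - 0.1042
M(t) = 0.8958

0.8958


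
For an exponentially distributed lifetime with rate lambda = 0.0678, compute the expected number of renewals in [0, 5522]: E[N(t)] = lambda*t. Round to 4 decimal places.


lambda = 0.0678
t = 5522
E[N(t)] = lambda * t
E[N(t)] = 0.0678 * 5522
E[N(t)] = 374.3916

374.3916


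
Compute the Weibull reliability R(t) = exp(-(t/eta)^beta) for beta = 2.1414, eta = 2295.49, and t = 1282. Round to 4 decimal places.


beta = 2.1414, eta = 2295.49, t = 1282
t/eta = 1282 / 2295.49 = 0.5585
(t/eta)^beta = 0.5585^2.1414 = 0.2872
R(t) = exp(-0.2872)
R(t) = 0.7503

0.7503


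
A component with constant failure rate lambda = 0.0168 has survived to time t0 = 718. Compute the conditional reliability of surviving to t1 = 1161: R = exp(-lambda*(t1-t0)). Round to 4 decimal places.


lambda = 0.0168
t0 = 718, t1 = 1161
t1 - t0 = 443
lambda * (t1-t0) = 0.0168 * 443 = 7.4424
R = exp(-7.4424)
R = 0.0006

0.0006


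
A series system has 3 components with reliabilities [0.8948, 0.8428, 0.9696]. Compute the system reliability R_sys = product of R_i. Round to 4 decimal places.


Components: [0.8948, 0.8428, 0.9696]
After component 1 (R=0.8948): product = 0.8948
After component 2 (R=0.8428): product = 0.7541
After component 3 (R=0.9696): product = 0.7312
R_sys = 0.7312

0.7312


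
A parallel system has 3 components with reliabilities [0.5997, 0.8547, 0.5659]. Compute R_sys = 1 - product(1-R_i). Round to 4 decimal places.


Components: [0.5997, 0.8547, 0.5659]
(1 - 0.5997) = 0.4003, running product = 0.4003
(1 - 0.8547) = 0.1453, running product = 0.0582
(1 - 0.5659) = 0.4341, running product = 0.0252
Product of (1-R_i) = 0.0252
R_sys = 1 - 0.0252 = 0.9748

0.9748


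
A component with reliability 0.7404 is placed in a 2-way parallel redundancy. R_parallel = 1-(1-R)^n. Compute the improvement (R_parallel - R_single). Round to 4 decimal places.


R_single = 0.7404, n = 2
1 - R_single = 0.2596
(1 - R_single)^n = 0.2596^2 = 0.0674
R_parallel = 1 - 0.0674 = 0.9326
Improvement = 0.9326 - 0.7404
Improvement = 0.1922

0.1922


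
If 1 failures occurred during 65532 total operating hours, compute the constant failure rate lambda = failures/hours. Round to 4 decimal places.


failures = 1
total_hours = 65532
lambda = 1 / 65532
lambda = 0.0

0.0


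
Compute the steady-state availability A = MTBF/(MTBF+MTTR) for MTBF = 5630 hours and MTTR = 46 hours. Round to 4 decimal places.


MTBF = 5630
MTTR = 46
MTBF + MTTR = 5676
A = 5630 / 5676
A = 0.9919

0.9919


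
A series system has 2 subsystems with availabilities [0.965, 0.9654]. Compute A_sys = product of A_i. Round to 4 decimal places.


Subsystems: [0.965, 0.9654]
After subsystem 1 (A=0.965): product = 0.965
After subsystem 2 (A=0.9654): product = 0.9316
A_sys = 0.9316

0.9316


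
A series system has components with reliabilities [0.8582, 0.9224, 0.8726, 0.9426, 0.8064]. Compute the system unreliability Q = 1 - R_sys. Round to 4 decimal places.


Components: [0.8582, 0.9224, 0.8726, 0.9426, 0.8064]
After component 1: product = 0.8582
After component 2: product = 0.7916
After component 3: product = 0.6908
After component 4: product = 0.6511
After component 5: product = 0.5251
R_sys = 0.5251
Q = 1 - 0.5251 = 0.4749

0.4749


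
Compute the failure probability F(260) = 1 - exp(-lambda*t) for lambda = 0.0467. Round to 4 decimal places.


lambda = 0.0467, t = 260
lambda * t = 12.142
exp(-12.142) = 0.0
F(t) = 1 - 0.0
F(t) = 1.0

1.0


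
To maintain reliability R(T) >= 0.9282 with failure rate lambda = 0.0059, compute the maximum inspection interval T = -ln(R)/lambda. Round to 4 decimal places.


R_target = 0.9282
lambda = 0.0059
-ln(0.9282) = 0.0745
T = 0.0745 / 0.0059
T = 12.6285

12.6285


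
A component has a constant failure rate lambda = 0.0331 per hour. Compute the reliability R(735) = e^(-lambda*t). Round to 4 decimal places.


lambda = 0.0331
t = 735
lambda * t = 24.3285
R(t) = e^(-24.3285)
R(t) = 0.0

0.0


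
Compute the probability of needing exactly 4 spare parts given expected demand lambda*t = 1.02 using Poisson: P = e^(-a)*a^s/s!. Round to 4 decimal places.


a = 1.02, s = 4
e^(-a) = e^(-1.02) = 0.3606
a^s = 1.02^4 = 1.0824
s! = 24
P = 0.3606 * 1.0824 / 24
P = 0.0163

0.0163


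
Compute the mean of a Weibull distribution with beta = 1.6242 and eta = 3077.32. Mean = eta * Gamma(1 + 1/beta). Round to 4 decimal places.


beta = 1.6242, eta = 3077.32
1/beta = 0.6157
1 + 1/beta = 1.6157
Gamma(1.6157) = 0.8954
Mean = 3077.32 * 0.8954
Mean = 2755.365

2755.365


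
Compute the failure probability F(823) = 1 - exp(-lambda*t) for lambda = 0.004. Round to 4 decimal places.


lambda = 0.004, t = 823
lambda * t = 3.292
exp(-3.292) = 0.0372
F(t) = 1 - 0.0372
F(t) = 0.9628

0.9628


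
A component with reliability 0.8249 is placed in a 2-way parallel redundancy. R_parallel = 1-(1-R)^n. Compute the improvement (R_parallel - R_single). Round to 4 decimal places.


R_single = 0.8249, n = 2
1 - R_single = 0.1751
(1 - R_single)^n = 0.1751^2 = 0.0307
R_parallel = 1 - 0.0307 = 0.9693
Improvement = 0.9693 - 0.8249
Improvement = 0.1444

0.1444


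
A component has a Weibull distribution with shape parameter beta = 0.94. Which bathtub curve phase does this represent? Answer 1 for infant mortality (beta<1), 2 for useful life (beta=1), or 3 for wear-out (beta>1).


beta = 0.94
Compare beta to 1:
beta < 1 => infant mortality (phase 1)
beta = 1 => useful life (phase 2)
beta > 1 => wear-out (phase 3)
Since beta = 0.94, this is infant mortality (decreasing failure rate)
Phase = 1

1


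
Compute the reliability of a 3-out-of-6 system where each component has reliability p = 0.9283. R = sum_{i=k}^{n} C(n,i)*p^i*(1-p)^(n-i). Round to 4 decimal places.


k = 3, n = 6, p = 0.9283
i=3: C(6,3)=20 * 0.9283^3 * 0.0717^3 = 0.0059
i=4: C(6,4)=15 * 0.9283^4 * 0.0717^2 = 0.0573
i=5: C(6,5)=6 * 0.9283^5 * 0.0717^1 = 0.2966
i=6: C(6,6)=1 * 0.9283^6 * 0.0717^0 = 0.6399
R = sum of terms = 0.9996

0.9996


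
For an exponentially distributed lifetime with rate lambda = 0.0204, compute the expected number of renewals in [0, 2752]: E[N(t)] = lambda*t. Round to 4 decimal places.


lambda = 0.0204
t = 2752
E[N(t)] = lambda * t
E[N(t)] = 0.0204 * 2752
E[N(t)] = 56.1408

56.1408


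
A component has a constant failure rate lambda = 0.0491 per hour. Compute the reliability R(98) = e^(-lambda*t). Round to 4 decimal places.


lambda = 0.0491
t = 98
lambda * t = 4.8118
R(t) = e^(-4.8118)
R(t) = 0.0081

0.0081


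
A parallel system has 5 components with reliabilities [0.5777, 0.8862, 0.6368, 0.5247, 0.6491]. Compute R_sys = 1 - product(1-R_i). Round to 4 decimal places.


Components: [0.5777, 0.8862, 0.6368, 0.5247, 0.6491]
(1 - 0.5777) = 0.4223, running product = 0.4223
(1 - 0.8862) = 0.1138, running product = 0.0481
(1 - 0.6368) = 0.3632, running product = 0.0175
(1 - 0.5247) = 0.4753, running product = 0.0083
(1 - 0.6491) = 0.3509, running product = 0.0029
Product of (1-R_i) = 0.0029
R_sys = 1 - 0.0029 = 0.9971

0.9971


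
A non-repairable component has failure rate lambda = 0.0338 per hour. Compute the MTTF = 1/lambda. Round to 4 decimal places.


lambda = 0.0338
MTTF = 1 / 0.0338
MTTF = 29.5858

29.5858


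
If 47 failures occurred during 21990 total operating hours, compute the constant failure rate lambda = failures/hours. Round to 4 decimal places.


failures = 47
total_hours = 21990
lambda = 47 / 21990
lambda = 0.0021

0.0021


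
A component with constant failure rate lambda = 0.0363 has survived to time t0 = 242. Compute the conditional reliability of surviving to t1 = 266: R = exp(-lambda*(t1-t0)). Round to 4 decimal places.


lambda = 0.0363
t0 = 242, t1 = 266
t1 - t0 = 24
lambda * (t1-t0) = 0.0363 * 24 = 0.8712
R = exp(-0.8712)
R = 0.4184

0.4184


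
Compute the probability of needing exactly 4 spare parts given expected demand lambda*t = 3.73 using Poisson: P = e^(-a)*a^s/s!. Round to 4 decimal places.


a = 3.73, s = 4
e^(-a) = e^(-3.73) = 0.024
a^s = 3.73^4 = 193.5688
s! = 24
P = 0.024 * 193.5688 / 24
P = 0.1935

0.1935


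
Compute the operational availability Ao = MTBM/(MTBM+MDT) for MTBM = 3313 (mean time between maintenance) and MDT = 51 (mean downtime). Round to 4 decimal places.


MTBM = 3313
MDT = 51
MTBM + MDT = 3364
Ao = 3313 / 3364
Ao = 0.9848

0.9848


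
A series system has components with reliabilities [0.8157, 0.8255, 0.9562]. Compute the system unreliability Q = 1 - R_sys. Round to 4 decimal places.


Components: [0.8157, 0.8255, 0.9562]
After component 1: product = 0.8157
After component 2: product = 0.6734
After component 3: product = 0.6439
R_sys = 0.6439
Q = 1 - 0.6439 = 0.3561

0.3561


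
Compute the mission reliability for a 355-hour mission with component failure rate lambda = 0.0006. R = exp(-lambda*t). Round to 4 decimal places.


lambda = 0.0006
mission_time = 355
lambda * t = 0.0006 * 355 = 0.213
R = exp(-0.213)
R = 0.8082

0.8082


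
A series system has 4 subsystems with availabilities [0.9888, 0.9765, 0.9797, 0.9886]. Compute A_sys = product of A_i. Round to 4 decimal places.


Subsystems: [0.9888, 0.9765, 0.9797, 0.9886]
After subsystem 1 (A=0.9888): product = 0.9888
After subsystem 2 (A=0.9765): product = 0.9656
After subsystem 3 (A=0.9797): product = 0.946
After subsystem 4 (A=0.9886): product = 0.9352
A_sys = 0.9352

0.9352


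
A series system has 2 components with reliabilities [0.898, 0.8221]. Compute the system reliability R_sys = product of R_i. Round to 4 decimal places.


Components: [0.898, 0.8221]
After component 1 (R=0.898): product = 0.898
After component 2 (R=0.8221): product = 0.7382
R_sys = 0.7382

0.7382


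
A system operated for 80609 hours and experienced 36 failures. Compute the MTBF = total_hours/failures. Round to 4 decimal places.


total_hours = 80609
failures = 36
MTBF = 80609 / 36
MTBF = 2239.1389

2239.1389


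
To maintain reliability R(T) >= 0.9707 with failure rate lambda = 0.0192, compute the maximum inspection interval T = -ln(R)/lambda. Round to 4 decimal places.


R_target = 0.9707
lambda = 0.0192
-ln(0.9707) = 0.0297
T = 0.0297 / 0.0192
T = 1.5488

1.5488


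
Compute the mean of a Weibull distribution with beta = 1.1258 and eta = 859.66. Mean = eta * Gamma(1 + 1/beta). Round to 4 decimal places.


beta = 1.1258, eta = 859.66
1/beta = 0.8883
1 + 1/beta = 1.8883
Gamma(1.8883) = 0.9578
Mean = 859.66 * 0.9578
Mean = 823.3799

823.3799


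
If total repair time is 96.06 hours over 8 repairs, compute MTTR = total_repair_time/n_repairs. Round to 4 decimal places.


total_repair_time = 96.06
n_repairs = 8
MTTR = 96.06 / 8
MTTR = 12.0075

12.0075


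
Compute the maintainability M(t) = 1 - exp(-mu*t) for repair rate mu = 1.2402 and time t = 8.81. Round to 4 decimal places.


mu = 1.2402, t = 8.81
mu * t = 1.2402 * 8.81 = 10.9262
exp(-10.9262) = 0.0
M(t) = 1 - 0.0
M(t) = 1.0

1.0


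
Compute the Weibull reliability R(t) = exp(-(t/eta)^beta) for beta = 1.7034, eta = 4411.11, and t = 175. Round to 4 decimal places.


beta = 1.7034, eta = 4411.11, t = 175
t/eta = 175 / 4411.11 = 0.0397
(t/eta)^beta = 0.0397^1.7034 = 0.0041
R(t) = exp(-0.0041)
R(t) = 0.9959

0.9959


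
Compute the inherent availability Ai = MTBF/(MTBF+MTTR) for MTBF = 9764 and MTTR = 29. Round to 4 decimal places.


MTBF = 9764
MTTR = 29
MTBF + MTTR = 9793
Ai = 9764 / 9793
Ai = 0.997

0.997


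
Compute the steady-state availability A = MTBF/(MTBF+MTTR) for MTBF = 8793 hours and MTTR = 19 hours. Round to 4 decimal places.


MTBF = 8793
MTTR = 19
MTBF + MTTR = 8812
A = 8793 / 8812
A = 0.9978

0.9978


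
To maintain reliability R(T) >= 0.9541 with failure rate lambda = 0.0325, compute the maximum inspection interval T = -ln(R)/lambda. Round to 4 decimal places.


R_target = 0.9541
lambda = 0.0325
-ln(0.9541) = 0.047
T = 0.047 / 0.0325
T = 1.4457

1.4457


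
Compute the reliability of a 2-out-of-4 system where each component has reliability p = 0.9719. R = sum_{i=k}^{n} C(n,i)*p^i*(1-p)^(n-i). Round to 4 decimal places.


k = 2, n = 4, p = 0.9719
i=2: C(4,2)=6 * 0.9719^2 * 0.0281^2 = 0.0045
i=3: C(4,3)=4 * 0.9719^3 * 0.0281^1 = 0.1032
i=4: C(4,4)=1 * 0.9719^4 * 0.0281^0 = 0.8922
R = sum of terms = 0.9999

0.9999


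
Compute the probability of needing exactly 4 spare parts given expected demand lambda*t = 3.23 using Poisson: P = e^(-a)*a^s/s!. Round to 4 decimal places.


a = 3.23, s = 4
e^(-a) = e^(-3.23) = 0.0396
a^s = 3.23^4 = 108.8454
s! = 24
P = 0.0396 * 108.8454 / 24
P = 0.1794

0.1794


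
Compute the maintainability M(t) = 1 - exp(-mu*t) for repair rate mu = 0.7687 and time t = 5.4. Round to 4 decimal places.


mu = 0.7687, t = 5.4
mu * t = 0.7687 * 5.4 = 4.151
exp(-4.151) = 0.0157
M(t) = 1 - 0.0157
M(t) = 0.9843

0.9843


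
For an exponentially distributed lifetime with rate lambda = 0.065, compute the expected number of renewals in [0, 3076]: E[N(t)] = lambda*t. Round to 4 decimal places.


lambda = 0.065
t = 3076
E[N(t)] = lambda * t
E[N(t)] = 0.065 * 3076
E[N(t)] = 199.94

199.94


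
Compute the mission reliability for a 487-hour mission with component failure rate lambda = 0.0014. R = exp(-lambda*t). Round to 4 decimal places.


lambda = 0.0014
mission_time = 487
lambda * t = 0.0014 * 487 = 0.6818
R = exp(-0.6818)
R = 0.5057

0.5057


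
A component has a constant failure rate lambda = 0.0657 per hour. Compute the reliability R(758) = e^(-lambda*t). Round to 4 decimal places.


lambda = 0.0657
t = 758
lambda * t = 49.8006
R(t) = e^(-49.8006)
R(t) = 0.0

0.0


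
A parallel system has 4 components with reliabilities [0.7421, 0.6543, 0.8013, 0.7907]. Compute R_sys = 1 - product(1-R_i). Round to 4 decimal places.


Components: [0.7421, 0.6543, 0.8013, 0.7907]
(1 - 0.7421) = 0.2579, running product = 0.2579
(1 - 0.6543) = 0.3457, running product = 0.0892
(1 - 0.8013) = 0.1987, running product = 0.0177
(1 - 0.7907) = 0.2093, running product = 0.0037
Product of (1-R_i) = 0.0037
R_sys = 1 - 0.0037 = 0.9963

0.9963


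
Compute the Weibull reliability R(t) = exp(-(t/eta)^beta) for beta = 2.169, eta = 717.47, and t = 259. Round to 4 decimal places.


beta = 2.169, eta = 717.47, t = 259
t/eta = 259 / 717.47 = 0.361
(t/eta)^beta = 0.361^2.169 = 0.1097
R(t) = exp(-0.1097)
R(t) = 0.8961

0.8961


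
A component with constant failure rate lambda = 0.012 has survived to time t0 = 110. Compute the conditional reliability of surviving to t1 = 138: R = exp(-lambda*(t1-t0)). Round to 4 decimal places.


lambda = 0.012
t0 = 110, t1 = 138
t1 - t0 = 28
lambda * (t1-t0) = 0.012 * 28 = 0.336
R = exp(-0.336)
R = 0.7146

0.7146


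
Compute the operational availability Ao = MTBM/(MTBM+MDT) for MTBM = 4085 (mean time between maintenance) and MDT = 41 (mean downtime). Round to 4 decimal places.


MTBM = 4085
MDT = 41
MTBM + MDT = 4126
Ao = 4085 / 4126
Ao = 0.9901

0.9901


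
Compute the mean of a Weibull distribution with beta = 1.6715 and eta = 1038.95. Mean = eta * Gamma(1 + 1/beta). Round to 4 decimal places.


beta = 1.6715, eta = 1038.95
1/beta = 0.5983
1 + 1/beta = 1.5983
Gamma(1.5983) = 0.8933
Mean = 1038.95 * 0.8933
Mean = 928.116

928.116


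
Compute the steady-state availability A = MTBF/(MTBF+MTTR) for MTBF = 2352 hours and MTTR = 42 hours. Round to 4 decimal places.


MTBF = 2352
MTTR = 42
MTBF + MTTR = 2394
A = 2352 / 2394
A = 0.9825

0.9825


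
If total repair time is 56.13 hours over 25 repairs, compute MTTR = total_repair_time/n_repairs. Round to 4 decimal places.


total_repair_time = 56.13
n_repairs = 25
MTTR = 56.13 / 25
MTTR = 2.2452

2.2452


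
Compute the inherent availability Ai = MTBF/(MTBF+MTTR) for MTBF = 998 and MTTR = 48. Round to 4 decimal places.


MTBF = 998
MTTR = 48
MTBF + MTTR = 1046
Ai = 998 / 1046
Ai = 0.9541

0.9541


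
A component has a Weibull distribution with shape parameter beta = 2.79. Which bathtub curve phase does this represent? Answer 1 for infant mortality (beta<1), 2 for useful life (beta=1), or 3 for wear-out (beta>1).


beta = 2.79
Compare beta to 1:
beta < 1 => infant mortality (phase 1)
beta = 1 => useful life (phase 2)
beta > 1 => wear-out (phase 3)
Since beta = 2.79, this is wear-out (increasing failure rate)
Phase = 3

3


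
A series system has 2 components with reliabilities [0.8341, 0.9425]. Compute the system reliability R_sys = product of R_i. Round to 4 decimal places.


Components: [0.8341, 0.9425]
After component 1 (R=0.8341): product = 0.8341
After component 2 (R=0.9425): product = 0.7861
R_sys = 0.7861

0.7861


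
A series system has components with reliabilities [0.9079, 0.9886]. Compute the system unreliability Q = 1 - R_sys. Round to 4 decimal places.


Components: [0.9079, 0.9886]
After component 1: product = 0.9079
After component 2: product = 0.8975
R_sys = 0.8975
Q = 1 - 0.8975 = 0.1025

0.1025


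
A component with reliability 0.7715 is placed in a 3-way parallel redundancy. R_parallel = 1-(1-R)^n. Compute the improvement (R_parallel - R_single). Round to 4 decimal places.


R_single = 0.7715, n = 3
1 - R_single = 0.2285
(1 - R_single)^n = 0.2285^3 = 0.0119
R_parallel = 1 - 0.0119 = 0.9881
Improvement = 0.9881 - 0.7715
Improvement = 0.2166

0.2166


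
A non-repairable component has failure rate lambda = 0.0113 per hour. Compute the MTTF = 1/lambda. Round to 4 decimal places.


lambda = 0.0113
MTTF = 1 / 0.0113
MTTF = 88.4956

88.4956


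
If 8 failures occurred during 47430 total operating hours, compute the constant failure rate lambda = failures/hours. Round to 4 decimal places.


failures = 8
total_hours = 47430
lambda = 8 / 47430
lambda = 0.0002

0.0002


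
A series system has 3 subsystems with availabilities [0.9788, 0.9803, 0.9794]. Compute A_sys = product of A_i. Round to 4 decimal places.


Subsystems: [0.9788, 0.9803, 0.9794]
After subsystem 1 (A=0.9788): product = 0.9788
After subsystem 2 (A=0.9803): product = 0.9595
After subsystem 3 (A=0.9794): product = 0.9398
A_sys = 0.9398

0.9398
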